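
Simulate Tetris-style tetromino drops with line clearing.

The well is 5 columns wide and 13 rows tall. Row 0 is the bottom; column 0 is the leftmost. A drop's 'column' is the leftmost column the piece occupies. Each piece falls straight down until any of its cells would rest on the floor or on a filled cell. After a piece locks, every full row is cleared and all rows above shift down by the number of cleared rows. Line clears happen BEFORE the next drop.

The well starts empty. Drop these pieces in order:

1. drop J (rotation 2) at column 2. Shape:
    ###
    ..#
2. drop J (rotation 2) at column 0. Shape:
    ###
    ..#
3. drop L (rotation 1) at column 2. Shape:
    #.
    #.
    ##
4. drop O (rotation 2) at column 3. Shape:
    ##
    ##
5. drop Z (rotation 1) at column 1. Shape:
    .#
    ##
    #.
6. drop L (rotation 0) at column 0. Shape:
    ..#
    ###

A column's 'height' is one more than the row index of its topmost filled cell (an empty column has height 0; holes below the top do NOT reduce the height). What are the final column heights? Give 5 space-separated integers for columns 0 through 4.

Drop 1: J rot2 at col 2 lands with bottom-row=0; cleared 0 line(s) (total 0); column heights now [0 0 2 2 2], max=2
Drop 2: J rot2 at col 0 lands with bottom-row=2; cleared 0 line(s) (total 0); column heights now [4 4 4 2 2], max=4
Drop 3: L rot1 at col 2 lands with bottom-row=4; cleared 0 line(s) (total 0); column heights now [4 4 7 5 2], max=7
Drop 4: O rot2 at col 3 lands with bottom-row=5; cleared 0 line(s) (total 0); column heights now [4 4 7 7 7], max=7
Drop 5: Z rot1 at col 1 lands with bottom-row=6; cleared 0 line(s) (total 0); column heights now [4 8 9 7 7], max=9
Drop 6: L rot0 at col 0 lands with bottom-row=9; cleared 0 line(s) (total 0); column heights now [10 10 11 7 7], max=11

Answer: 10 10 11 7 7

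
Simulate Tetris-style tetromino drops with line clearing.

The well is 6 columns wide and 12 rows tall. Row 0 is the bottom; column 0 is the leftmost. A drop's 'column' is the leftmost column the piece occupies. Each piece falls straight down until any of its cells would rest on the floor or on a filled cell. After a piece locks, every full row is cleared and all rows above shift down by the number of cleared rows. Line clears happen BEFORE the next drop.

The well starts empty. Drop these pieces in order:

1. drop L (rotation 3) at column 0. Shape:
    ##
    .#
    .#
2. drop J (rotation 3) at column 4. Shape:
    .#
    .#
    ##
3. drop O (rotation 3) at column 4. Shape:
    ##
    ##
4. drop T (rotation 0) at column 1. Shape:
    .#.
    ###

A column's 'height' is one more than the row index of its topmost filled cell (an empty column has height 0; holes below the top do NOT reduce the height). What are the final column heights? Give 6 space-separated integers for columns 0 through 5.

Drop 1: L rot3 at col 0 lands with bottom-row=0; cleared 0 line(s) (total 0); column heights now [3 3 0 0 0 0], max=3
Drop 2: J rot3 at col 4 lands with bottom-row=0; cleared 0 line(s) (total 0); column heights now [3 3 0 0 1 3], max=3
Drop 3: O rot3 at col 4 lands with bottom-row=3; cleared 0 line(s) (total 0); column heights now [3 3 0 0 5 5], max=5
Drop 4: T rot0 at col 1 lands with bottom-row=3; cleared 0 line(s) (total 0); column heights now [3 4 5 4 5 5], max=5

Answer: 3 4 5 4 5 5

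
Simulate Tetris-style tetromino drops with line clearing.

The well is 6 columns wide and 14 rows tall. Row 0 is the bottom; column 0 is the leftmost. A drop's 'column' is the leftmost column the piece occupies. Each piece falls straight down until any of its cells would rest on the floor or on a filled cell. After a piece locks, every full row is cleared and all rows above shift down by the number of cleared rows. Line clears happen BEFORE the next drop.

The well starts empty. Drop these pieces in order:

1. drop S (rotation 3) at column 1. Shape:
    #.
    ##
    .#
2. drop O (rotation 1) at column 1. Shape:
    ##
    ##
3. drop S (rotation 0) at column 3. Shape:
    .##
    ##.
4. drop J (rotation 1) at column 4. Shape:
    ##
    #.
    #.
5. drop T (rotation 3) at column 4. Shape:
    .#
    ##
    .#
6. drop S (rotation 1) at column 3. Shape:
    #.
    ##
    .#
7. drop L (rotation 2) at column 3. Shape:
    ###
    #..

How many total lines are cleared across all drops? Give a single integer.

Answer: 0

Derivation:
Drop 1: S rot3 at col 1 lands with bottom-row=0; cleared 0 line(s) (total 0); column heights now [0 3 2 0 0 0], max=3
Drop 2: O rot1 at col 1 lands with bottom-row=3; cleared 0 line(s) (total 0); column heights now [0 5 5 0 0 0], max=5
Drop 3: S rot0 at col 3 lands with bottom-row=0; cleared 0 line(s) (total 0); column heights now [0 5 5 1 2 2], max=5
Drop 4: J rot1 at col 4 lands with bottom-row=2; cleared 0 line(s) (total 0); column heights now [0 5 5 1 5 5], max=5
Drop 5: T rot3 at col 4 lands with bottom-row=5; cleared 0 line(s) (total 0); column heights now [0 5 5 1 7 8], max=8
Drop 6: S rot1 at col 3 lands with bottom-row=7; cleared 0 line(s) (total 0); column heights now [0 5 5 10 9 8], max=10
Drop 7: L rot2 at col 3 lands with bottom-row=10; cleared 0 line(s) (total 0); column heights now [0 5 5 12 12 12], max=12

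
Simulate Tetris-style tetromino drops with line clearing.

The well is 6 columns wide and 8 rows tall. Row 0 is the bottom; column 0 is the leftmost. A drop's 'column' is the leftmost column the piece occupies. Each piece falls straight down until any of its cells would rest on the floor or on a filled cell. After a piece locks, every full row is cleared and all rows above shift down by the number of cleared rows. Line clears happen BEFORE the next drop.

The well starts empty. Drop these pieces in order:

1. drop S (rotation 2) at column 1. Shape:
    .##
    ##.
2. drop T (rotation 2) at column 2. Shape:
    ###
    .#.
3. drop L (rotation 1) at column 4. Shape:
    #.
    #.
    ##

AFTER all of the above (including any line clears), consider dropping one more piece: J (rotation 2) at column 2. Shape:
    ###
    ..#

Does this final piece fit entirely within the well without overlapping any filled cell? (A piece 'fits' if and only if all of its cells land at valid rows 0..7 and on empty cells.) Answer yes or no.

Drop 1: S rot2 at col 1 lands with bottom-row=0; cleared 0 line(s) (total 0); column heights now [0 1 2 2 0 0], max=2
Drop 2: T rot2 at col 2 lands with bottom-row=2; cleared 0 line(s) (total 0); column heights now [0 1 4 4 4 0], max=4
Drop 3: L rot1 at col 4 lands with bottom-row=4; cleared 0 line(s) (total 0); column heights now [0 1 4 4 7 5], max=7
Test piece J rot2 at col 2 (width 3): heights before test = [0 1 4 4 7 5]; fits = False

Answer: no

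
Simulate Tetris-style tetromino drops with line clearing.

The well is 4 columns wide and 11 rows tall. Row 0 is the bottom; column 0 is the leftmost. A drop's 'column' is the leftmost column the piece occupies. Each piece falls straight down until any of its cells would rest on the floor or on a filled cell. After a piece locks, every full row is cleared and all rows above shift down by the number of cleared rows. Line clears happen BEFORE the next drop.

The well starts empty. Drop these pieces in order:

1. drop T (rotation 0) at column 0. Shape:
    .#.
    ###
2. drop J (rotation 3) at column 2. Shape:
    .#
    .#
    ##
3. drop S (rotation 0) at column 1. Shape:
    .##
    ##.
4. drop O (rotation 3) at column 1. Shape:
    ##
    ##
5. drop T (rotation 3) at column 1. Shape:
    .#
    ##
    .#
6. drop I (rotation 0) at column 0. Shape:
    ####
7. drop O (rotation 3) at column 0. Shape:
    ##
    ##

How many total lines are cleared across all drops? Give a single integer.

Drop 1: T rot0 at col 0 lands with bottom-row=0; cleared 0 line(s) (total 0); column heights now [1 2 1 0], max=2
Drop 2: J rot3 at col 2 lands with bottom-row=1; cleared 0 line(s) (total 0); column heights now [1 2 2 4], max=4
Drop 3: S rot0 at col 1 lands with bottom-row=3; cleared 0 line(s) (total 0); column heights now [1 4 5 5], max=5
Drop 4: O rot3 at col 1 lands with bottom-row=5; cleared 0 line(s) (total 0); column heights now [1 7 7 5], max=7
Drop 5: T rot3 at col 1 lands with bottom-row=7; cleared 0 line(s) (total 0); column heights now [1 9 10 5], max=10
Drop 6: I rot0 at col 0 lands with bottom-row=10; cleared 1 line(s) (total 1); column heights now [1 9 10 5], max=10
Drop 7: O rot3 at col 0 lands with bottom-row=9; cleared 0 line(s) (total 1); column heights now [11 11 10 5], max=11

Answer: 1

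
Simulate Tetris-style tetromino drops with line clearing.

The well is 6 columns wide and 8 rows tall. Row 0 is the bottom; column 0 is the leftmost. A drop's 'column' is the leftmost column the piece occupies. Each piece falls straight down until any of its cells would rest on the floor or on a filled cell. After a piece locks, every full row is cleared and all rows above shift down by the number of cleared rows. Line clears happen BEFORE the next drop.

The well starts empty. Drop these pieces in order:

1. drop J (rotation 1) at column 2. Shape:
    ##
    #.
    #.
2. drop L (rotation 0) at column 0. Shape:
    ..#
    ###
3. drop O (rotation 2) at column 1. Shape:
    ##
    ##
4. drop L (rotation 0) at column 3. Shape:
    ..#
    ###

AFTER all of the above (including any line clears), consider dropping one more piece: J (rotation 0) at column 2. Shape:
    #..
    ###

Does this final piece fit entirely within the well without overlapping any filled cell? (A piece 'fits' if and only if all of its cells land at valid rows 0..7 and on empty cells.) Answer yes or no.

Drop 1: J rot1 at col 2 lands with bottom-row=0; cleared 0 line(s) (total 0); column heights now [0 0 3 3 0 0], max=3
Drop 2: L rot0 at col 0 lands with bottom-row=3; cleared 0 line(s) (total 0); column heights now [4 4 5 3 0 0], max=5
Drop 3: O rot2 at col 1 lands with bottom-row=5; cleared 0 line(s) (total 0); column heights now [4 7 7 3 0 0], max=7
Drop 4: L rot0 at col 3 lands with bottom-row=3; cleared 1 line(s) (total 1); column heights now [0 6 6 3 0 4], max=6
Test piece J rot0 at col 2 (width 3): heights before test = [0 6 6 3 0 4]; fits = True

Answer: yes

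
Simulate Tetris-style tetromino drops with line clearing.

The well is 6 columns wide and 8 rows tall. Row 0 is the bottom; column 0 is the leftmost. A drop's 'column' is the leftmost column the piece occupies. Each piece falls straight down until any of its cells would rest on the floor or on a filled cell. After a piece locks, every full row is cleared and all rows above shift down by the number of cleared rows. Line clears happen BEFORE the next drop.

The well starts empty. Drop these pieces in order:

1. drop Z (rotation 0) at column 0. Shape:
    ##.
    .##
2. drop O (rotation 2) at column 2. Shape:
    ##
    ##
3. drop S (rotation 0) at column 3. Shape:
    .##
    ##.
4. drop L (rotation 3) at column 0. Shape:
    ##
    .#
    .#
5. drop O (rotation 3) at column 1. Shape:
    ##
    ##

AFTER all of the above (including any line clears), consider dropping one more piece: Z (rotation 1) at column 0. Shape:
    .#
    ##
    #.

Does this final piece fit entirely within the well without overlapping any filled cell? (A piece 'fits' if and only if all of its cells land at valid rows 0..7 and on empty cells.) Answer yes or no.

Answer: no

Derivation:
Drop 1: Z rot0 at col 0 lands with bottom-row=0; cleared 0 line(s) (total 0); column heights now [2 2 1 0 0 0], max=2
Drop 2: O rot2 at col 2 lands with bottom-row=1; cleared 0 line(s) (total 0); column heights now [2 2 3 3 0 0], max=3
Drop 3: S rot0 at col 3 lands with bottom-row=3; cleared 0 line(s) (total 0); column heights now [2 2 3 4 5 5], max=5
Drop 4: L rot3 at col 0 lands with bottom-row=2; cleared 0 line(s) (total 0); column heights now [5 5 3 4 5 5], max=5
Drop 5: O rot3 at col 1 lands with bottom-row=5; cleared 0 line(s) (total 0); column heights now [5 7 7 4 5 5], max=7
Test piece Z rot1 at col 0 (width 2): heights before test = [5 7 7 4 5 5]; fits = False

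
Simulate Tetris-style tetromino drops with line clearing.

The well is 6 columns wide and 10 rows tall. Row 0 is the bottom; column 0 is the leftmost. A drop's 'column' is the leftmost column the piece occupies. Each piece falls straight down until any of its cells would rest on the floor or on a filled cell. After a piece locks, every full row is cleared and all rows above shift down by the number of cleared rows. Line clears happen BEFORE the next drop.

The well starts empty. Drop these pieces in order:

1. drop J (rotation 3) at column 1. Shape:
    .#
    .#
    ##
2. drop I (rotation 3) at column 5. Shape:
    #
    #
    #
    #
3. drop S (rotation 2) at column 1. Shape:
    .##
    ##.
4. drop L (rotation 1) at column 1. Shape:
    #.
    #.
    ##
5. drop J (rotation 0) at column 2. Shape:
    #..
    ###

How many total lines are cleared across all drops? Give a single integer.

Drop 1: J rot3 at col 1 lands with bottom-row=0; cleared 0 line(s) (total 0); column heights now [0 1 3 0 0 0], max=3
Drop 2: I rot3 at col 5 lands with bottom-row=0; cleared 0 line(s) (total 0); column heights now [0 1 3 0 0 4], max=4
Drop 3: S rot2 at col 1 lands with bottom-row=3; cleared 0 line(s) (total 0); column heights now [0 4 5 5 0 4], max=5
Drop 4: L rot1 at col 1 lands with bottom-row=5; cleared 0 line(s) (total 0); column heights now [0 8 6 5 0 4], max=8
Drop 5: J rot0 at col 2 lands with bottom-row=6; cleared 0 line(s) (total 0); column heights now [0 8 8 7 7 4], max=8

Answer: 0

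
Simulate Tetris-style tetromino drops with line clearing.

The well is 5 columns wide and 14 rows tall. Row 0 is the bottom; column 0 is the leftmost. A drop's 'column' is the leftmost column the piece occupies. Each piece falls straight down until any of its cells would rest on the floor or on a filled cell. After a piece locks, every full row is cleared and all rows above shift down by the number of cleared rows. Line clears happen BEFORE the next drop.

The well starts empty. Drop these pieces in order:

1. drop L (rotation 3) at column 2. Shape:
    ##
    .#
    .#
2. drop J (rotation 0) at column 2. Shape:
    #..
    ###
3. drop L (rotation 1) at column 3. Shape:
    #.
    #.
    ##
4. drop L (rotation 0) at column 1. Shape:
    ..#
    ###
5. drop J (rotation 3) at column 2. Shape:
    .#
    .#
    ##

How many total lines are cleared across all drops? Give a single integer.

Answer: 0

Derivation:
Drop 1: L rot3 at col 2 lands with bottom-row=0; cleared 0 line(s) (total 0); column heights now [0 0 3 3 0], max=3
Drop 2: J rot0 at col 2 lands with bottom-row=3; cleared 0 line(s) (total 0); column heights now [0 0 5 4 4], max=5
Drop 3: L rot1 at col 3 lands with bottom-row=4; cleared 0 line(s) (total 0); column heights now [0 0 5 7 5], max=7
Drop 4: L rot0 at col 1 lands with bottom-row=7; cleared 0 line(s) (total 0); column heights now [0 8 8 9 5], max=9
Drop 5: J rot3 at col 2 lands with bottom-row=9; cleared 0 line(s) (total 0); column heights now [0 8 10 12 5], max=12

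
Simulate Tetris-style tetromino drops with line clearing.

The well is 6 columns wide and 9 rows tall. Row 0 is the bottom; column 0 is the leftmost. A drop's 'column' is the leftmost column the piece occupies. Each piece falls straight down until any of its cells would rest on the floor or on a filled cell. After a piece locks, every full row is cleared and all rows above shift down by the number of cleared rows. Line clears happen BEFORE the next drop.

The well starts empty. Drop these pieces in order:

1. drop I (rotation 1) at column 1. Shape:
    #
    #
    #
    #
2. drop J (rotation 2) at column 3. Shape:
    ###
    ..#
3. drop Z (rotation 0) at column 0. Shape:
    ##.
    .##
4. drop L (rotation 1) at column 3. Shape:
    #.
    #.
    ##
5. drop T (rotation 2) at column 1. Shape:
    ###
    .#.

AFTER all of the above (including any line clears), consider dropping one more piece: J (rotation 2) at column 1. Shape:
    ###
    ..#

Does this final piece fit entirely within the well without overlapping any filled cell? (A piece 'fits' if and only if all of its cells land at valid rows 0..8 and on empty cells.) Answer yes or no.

Drop 1: I rot1 at col 1 lands with bottom-row=0; cleared 0 line(s) (total 0); column heights now [0 4 0 0 0 0], max=4
Drop 2: J rot2 at col 3 lands with bottom-row=0; cleared 0 line(s) (total 0); column heights now [0 4 0 2 2 2], max=4
Drop 3: Z rot0 at col 0 lands with bottom-row=4; cleared 0 line(s) (total 0); column heights now [6 6 5 2 2 2], max=6
Drop 4: L rot1 at col 3 lands with bottom-row=2; cleared 0 line(s) (total 0); column heights now [6 6 5 5 3 2], max=6
Drop 5: T rot2 at col 1 lands with bottom-row=5; cleared 0 line(s) (total 0); column heights now [6 7 7 7 3 2], max=7
Test piece J rot2 at col 1 (width 3): heights before test = [6 7 7 7 3 2]; fits = True

Answer: yes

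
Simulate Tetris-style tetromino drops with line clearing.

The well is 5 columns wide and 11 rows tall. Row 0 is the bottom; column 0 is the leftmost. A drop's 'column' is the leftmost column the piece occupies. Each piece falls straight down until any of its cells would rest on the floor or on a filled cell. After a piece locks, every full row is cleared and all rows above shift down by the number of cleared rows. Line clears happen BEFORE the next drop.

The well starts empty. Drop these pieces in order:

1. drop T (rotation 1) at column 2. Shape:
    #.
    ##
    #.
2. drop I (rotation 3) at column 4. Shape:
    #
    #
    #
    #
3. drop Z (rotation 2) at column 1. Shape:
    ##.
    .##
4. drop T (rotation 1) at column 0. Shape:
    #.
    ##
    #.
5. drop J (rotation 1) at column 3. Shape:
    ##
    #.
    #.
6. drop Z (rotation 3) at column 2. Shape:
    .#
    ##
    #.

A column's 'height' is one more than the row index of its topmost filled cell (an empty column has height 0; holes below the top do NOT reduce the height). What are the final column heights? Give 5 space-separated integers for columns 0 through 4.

Drop 1: T rot1 at col 2 lands with bottom-row=0; cleared 0 line(s) (total 0); column heights now [0 0 3 2 0], max=3
Drop 2: I rot3 at col 4 lands with bottom-row=0; cleared 0 line(s) (total 0); column heights now [0 0 3 2 4], max=4
Drop 3: Z rot2 at col 1 lands with bottom-row=3; cleared 0 line(s) (total 0); column heights now [0 5 5 4 4], max=5
Drop 4: T rot1 at col 0 lands with bottom-row=4; cleared 0 line(s) (total 0); column heights now [7 6 5 4 4], max=7
Drop 5: J rot1 at col 3 lands with bottom-row=4; cleared 0 line(s) (total 0); column heights now [7 6 5 7 7], max=7
Drop 6: Z rot3 at col 2 lands with bottom-row=6; cleared 0 line(s) (total 0); column heights now [7 6 8 9 7], max=9

Answer: 7 6 8 9 7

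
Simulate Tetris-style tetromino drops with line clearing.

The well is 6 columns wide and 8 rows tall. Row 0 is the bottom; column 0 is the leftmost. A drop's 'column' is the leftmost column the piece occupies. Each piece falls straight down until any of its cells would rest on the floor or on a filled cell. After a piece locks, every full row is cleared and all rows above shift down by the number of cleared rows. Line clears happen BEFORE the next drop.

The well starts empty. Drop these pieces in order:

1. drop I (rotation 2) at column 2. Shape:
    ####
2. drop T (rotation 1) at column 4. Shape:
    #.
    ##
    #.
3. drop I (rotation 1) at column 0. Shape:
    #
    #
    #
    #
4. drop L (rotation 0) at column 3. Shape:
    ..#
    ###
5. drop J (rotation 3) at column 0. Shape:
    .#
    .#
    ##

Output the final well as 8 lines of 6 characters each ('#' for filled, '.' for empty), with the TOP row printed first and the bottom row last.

Answer: ......
.#....
.#...#
##.###
#...#.
#...##
#...#.
#.####

Derivation:
Drop 1: I rot2 at col 2 lands with bottom-row=0; cleared 0 line(s) (total 0); column heights now [0 0 1 1 1 1], max=1
Drop 2: T rot1 at col 4 lands with bottom-row=1; cleared 0 line(s) (total 0); column heights now [0 0 1 1 4 3], max=4
Drop 3: I rot1 at col 0 lands with bottom-row=0; cleared 0 line(s) (total 0); column heights now [4 0 1 1 4 3], max=4
Drop 4: L rot0 at col 3 lands with bottom-row=4; cleared 0 line(s) (total 0); column heights now [4 0 1 5 5 6], max=6
Drop 5: J rot3 at col 0 lands with bottom-row=4; cleared 0 line(s) (total 0); column heights now [5 7 1 5 5 6], max=7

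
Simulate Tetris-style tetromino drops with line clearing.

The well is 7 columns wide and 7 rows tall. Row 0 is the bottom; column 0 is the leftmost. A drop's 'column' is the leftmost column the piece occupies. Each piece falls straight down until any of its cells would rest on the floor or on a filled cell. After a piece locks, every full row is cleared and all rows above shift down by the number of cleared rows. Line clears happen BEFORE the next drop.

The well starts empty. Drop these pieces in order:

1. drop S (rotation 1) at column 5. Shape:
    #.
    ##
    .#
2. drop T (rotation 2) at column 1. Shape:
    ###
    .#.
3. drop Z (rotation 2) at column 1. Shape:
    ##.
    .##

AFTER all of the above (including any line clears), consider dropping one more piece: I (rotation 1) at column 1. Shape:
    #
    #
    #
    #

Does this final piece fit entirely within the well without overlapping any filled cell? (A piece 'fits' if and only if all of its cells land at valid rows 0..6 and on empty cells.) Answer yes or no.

Answer: no

Derivation:
Drop 1: S rot1 at col 5 lands with bottom-row=0; cleared 0 line(s) (total 0); column heights now [0 0 0 0 0 3 2], max=3
Drop 2: T rot2 at col 1 lands with bottom-row=0; cleared 0 line(s) (total 0); column heights now [0 2 2 2 0 3 2], max=3
Drop 3: Z rot2 at col 1 lands with bottom-row=2; cleared 0 line(s) (total 0); column heights now [0 4 4 3 0 3 2], max=4
Test piece I rot1 at col 1 (width 1): heights before test = [0 4 4 3 0 3 2]; fits = False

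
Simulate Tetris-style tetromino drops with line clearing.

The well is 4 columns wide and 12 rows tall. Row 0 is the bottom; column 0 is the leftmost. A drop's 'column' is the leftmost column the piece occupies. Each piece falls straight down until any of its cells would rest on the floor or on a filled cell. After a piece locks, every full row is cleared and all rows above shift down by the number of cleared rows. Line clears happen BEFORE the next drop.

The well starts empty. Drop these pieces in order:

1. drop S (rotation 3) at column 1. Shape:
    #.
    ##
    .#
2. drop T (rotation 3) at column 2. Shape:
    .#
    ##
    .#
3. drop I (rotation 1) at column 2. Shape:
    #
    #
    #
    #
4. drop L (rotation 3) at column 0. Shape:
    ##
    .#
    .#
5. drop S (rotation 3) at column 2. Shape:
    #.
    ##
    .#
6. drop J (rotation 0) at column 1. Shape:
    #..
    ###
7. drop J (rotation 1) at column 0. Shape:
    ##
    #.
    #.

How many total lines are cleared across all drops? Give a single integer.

Answer: 1

Derivation:
Drop 1: S rot3 at col 1 lands with bottom-row=0; cleared 0 line(s) (total 0); column heights now [0 3 2 0], max=3
Drop 2: T rot3 at col 2 lands with bottom-row=1; cleared 0 line(s) (total 0); column heights now [0 3 3 4], max=4
Drop 3: I rot1 at col 2 lands with bottom-row=3; cleared 0 line(s) (total 0); column heights now [0 3 7 4], max=7
Drop 4: L rot3 at col 0 lands with bottom-row=3; cleared 0 line(s) (total 0); column heights now [6 6 7 4], max=7
Drop 5: S rot3 at col 2 lands with bottom-row=6; cleared 0 line(s) (total 0); column heights now [6 6 9 8], max=9
Drop 6: J rot0 at col 1 lands with bottom-row=9; cleared 0 line(s) (total 0); column heights now [6 11 10 10], max=11
Drop 7: J rot1 at col 0 lands with bottom-row=9; cleared 1 line(s) (total 1); column heights now [11 11 9 8], max=11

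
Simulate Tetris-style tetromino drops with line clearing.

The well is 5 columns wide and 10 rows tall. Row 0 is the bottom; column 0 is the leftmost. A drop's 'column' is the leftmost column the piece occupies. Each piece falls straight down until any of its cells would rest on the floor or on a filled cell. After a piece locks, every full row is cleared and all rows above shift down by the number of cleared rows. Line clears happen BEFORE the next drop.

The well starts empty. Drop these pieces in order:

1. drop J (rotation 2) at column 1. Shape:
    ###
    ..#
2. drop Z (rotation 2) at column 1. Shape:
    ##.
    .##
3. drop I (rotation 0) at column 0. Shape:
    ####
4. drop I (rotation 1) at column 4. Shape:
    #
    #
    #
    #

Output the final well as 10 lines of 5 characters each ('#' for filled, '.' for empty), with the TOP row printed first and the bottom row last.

Drop 1: J rot2 at col 1 lands with bottom-row=0; cleared 0 line(s) (total 0); column heights now [0 2 2 2 0], max=2
Drop 2: Z rot2 at col 1 lands with bottom-row=2; cleared 0 line(s) (total 0); column heights now [0 4 4 3 0], max=4
Drop 3: I rot0 at col 0 lands with bottom-row=4; cleared 0 line(s) (total 0); column heights now [5 5 5 5 0], max=5
Drop 4: I rot1 at col 4 lands with bottom-row=0; cleared 0 line(s) (total 0); column heights now [5 5 5 5 4], max=5

Answer: .....
.....
.....
.....
.....
####.
.##.#
..###
.####
...##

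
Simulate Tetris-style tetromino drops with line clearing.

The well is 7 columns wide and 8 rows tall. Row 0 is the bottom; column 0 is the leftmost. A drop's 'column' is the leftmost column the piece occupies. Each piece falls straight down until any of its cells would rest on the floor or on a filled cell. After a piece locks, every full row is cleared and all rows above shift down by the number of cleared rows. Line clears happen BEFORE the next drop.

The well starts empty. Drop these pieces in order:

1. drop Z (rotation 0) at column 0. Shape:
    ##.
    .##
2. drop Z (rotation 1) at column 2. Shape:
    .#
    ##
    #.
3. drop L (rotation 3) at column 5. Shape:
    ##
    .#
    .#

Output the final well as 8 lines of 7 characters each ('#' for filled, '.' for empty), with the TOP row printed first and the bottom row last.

Answer: .......
.......
.......
.......
...#...
..##.##
###...#
.##...#

Derivation:
Drop 1: Z rot0 at col 0 lands with bottom-row=0; cleared 0 line(s) (total 0); column heights now [2 2 1 0 0 0 0], max=2
Drop 2: Z rot1 at col 2 lands with bottom-row=1; cleared 0 line(s) (total 0); column heights now [2 2 3 4 0 0 0], max=4
Drop 3: L rot3 at col 5 lands with bottom-row=0; cleared 0 line(s) (total 0); column heights now [2 2 3 4 0 3 3], max=4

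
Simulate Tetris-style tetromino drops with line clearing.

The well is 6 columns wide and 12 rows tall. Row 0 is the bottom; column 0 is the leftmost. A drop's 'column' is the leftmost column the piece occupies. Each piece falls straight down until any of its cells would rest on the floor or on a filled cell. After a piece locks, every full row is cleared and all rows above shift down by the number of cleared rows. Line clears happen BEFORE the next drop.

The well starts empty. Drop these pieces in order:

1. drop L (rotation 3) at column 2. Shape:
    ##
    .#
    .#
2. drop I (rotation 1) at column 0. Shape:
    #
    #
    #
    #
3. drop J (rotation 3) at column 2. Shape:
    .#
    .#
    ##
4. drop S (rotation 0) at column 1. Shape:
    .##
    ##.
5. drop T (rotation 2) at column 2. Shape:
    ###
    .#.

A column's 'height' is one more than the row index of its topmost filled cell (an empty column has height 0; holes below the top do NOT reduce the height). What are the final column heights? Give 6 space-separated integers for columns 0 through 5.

Answer: 4 6 9 9 9 0

Derivation:
Drop 1: L rot3 at col 2 lands with bottom-row=0; cleared 0 line(s) (total 0); column heights now [0 0 3 3 0 0], max=3
Drop 2: I rot1 at col 0 lands with bottom-row=0; cleared 0 line(s) (total 0); column heights now [4 0 3 3 0 0], max=4
Drop 3: J rot3 at col 2 lands with bottom-row=3; cleared 0 line(s) (total 0); column heights now [4 0 4 6 0 0], max=6
Drop 4: S rot0 at col 1 lands with bottom-row=5; cleared 0 line(s) (total 0); column heights now [4 6 7 7 0 0], max=7
Drop 5: T rot2 at col 2 lands with bottom-row=7; cleared 0 line(s) (total 0); column heights now [4 6 9 9 9 0], max=9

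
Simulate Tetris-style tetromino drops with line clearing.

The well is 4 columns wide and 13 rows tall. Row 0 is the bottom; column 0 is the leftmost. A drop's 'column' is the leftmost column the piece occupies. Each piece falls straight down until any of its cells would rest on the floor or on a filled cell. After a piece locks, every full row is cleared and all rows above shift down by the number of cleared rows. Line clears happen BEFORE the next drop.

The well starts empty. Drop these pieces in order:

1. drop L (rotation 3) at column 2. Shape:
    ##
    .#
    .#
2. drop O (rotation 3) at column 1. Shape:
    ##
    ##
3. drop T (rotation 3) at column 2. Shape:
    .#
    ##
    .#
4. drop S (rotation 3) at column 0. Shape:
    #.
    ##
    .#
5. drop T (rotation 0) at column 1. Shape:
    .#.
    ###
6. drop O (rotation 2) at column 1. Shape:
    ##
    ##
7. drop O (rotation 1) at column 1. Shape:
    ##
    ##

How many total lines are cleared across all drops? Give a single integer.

Answer: 1

Derivation:
Drop 1: L rot3 at col 2 lands with bottom-row=0; cleared 0 line(s) (total 0); column heights now [0 0 3 3], max=3
Drop 2: O rot3 at col 1 lands with bottom-row=3; cleared 0 line(s) (total 0); column heights now [0 5 5 3], max=5
Drop 3: T rot3 at col 2 lands with bottom-row=4; cleared 0 line(s) (total 0); column heights now [0 5 6 7], max=7
Drop 4: S rot3 at col 0 lands with bottom-row=5; cleared 0 line(s) (total 0); column heights now [8 7 6 7], max=8
Drop 5: T rot0 at col 1 lands with bottom-row=7; cleared 1 line(s) (total 1); column heights now [7 7 8 7], max=8
Drop 6: O rot2 at col 1 lands with bottom-row=8; cleared 0 line(s) (total 1); column heights now [7 10 10 7], max=10
Drop 7: O rot1 at col 1 lands with bottom-row=10; cleared 0 line(s) (total 1); column heights now [7 12 12 7], max=12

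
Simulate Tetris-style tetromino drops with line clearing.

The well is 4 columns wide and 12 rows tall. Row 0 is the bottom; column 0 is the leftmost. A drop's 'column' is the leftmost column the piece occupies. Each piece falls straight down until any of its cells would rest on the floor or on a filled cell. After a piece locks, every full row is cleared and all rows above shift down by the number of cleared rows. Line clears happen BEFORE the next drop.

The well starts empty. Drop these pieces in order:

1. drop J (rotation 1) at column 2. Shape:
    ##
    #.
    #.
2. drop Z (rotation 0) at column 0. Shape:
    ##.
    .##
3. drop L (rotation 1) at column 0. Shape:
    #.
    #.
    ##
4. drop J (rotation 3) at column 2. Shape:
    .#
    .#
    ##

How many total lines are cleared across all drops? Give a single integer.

Drop 1: J rot1 at col 2 lands with bottom-row=0; cleared 0 line(s) (total 0); column heights now [0 0 3 3], max=3
Drop 2: Z rot0 at col 0 lands with bottom-row=3; cleared 0 line(s) (total 0); column heights now [5 5 4 3], max=5
Drop 3: L rot1 at col 0 lands with bottom-row=5; cleared 0 line(s) (total 0); column heights now [8 6 4 3], max=8
Drop 4: J rot3 at col 2 lands with bottom-row=4; cleared 1 line(s) (total 1); column heights now [7 5 4 6], max=7

Answer: 1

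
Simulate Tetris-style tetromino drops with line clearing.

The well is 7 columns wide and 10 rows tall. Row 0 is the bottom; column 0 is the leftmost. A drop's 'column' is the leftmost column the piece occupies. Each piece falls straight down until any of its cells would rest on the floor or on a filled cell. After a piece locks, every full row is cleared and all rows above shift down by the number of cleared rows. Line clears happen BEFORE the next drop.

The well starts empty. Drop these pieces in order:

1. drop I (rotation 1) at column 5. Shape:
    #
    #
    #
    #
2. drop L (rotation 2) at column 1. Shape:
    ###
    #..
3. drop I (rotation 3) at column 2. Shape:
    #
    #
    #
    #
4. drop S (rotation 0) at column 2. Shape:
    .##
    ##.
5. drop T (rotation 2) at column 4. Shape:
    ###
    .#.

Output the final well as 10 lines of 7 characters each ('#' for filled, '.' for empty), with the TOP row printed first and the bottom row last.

Answer: .......
....###
...###.
..##...
..#....
..#....
..#..#.
..#..#.
.###.#.
.#...#.

Derivation:
Drop 1: I rot1 at col 5 lands with bottom-row=0; cleared 0 line(s) (total 0); column heights now [0 0 0 0 0 4 0], max=4
Drop 2: L rot2 at col 1 lands with bottom-row=0; cleared 0 line(s) (total 0); column heights now [0 2 2 2 0 4 0], max=4
Drop 3: I rot3 at col 2 lands with bottom-row=2; cleared 0 line(s) (total 0); column heights now [0 2 6 2 0 4 0], max=6
Drop 4: S rot0 at col 2 lands with bottom-row=6; cleared 0 line(s) (total 0); column heights now [0 2 7 8 8 4 0], max=8
Drop 5: T rot2 at col 4 lands with bottom-row=7; cleared 0 line(s) (total 0); column heights now [0 2 7 8 9 9 9], max=9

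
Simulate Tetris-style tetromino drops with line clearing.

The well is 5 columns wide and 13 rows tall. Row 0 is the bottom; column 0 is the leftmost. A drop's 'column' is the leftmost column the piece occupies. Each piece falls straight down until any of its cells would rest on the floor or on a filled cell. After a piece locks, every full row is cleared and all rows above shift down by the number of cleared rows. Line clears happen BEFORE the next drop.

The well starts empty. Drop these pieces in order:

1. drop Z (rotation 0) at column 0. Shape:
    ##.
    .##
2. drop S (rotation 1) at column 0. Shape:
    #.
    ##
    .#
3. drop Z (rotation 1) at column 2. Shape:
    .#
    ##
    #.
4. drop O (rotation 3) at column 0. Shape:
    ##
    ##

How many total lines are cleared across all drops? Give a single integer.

Drop 1: Z rot0 at col 0 lands with bottom-row=0; cleared 0 line(s) (total 0); column heights now [2 2 1 0 0], max=2
Drop 2: S rot1 at col 0 lands with bottom-row=2; cleared 0 line(s) (total 0); column heights now [5 4 1 0 0], max=5
Drop 3: Z rot1 at col 2 lands with bottom-row=1; cleared 0 line(s) (total 0); column heights now [5 4 3 4 0], max=5
Drop 4: O rot3 at col 0 lands with bottom-row=5; cleared 0 line(s) (total 0); column heights now [7 7 3 4 0], max=7

Answer: 0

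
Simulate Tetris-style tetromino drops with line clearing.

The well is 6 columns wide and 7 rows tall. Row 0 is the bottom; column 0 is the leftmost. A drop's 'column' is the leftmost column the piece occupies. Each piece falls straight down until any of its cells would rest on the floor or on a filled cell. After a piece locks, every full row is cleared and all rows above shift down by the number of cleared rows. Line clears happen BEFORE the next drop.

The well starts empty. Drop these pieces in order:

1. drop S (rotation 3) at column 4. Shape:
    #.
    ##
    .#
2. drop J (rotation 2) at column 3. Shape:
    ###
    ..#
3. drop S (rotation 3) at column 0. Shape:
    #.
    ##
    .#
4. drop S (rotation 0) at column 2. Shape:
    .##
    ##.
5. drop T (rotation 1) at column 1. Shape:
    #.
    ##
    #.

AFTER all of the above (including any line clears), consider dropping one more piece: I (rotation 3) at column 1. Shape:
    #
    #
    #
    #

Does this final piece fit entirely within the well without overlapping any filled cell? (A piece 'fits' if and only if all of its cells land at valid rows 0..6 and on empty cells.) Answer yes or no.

Drop 1: S rot3 at col 4 lands with bottom-row=0; cleared 0 line(s) (total 0); column heights now [0 0 0 0 3 2], max=3
Drop 2: J rot2 at col 3 lands with bottom-row=2; cleared 0 line(s) (total 0); column heights now [0 0 0 4 4 4], max=4
Drop 3: S rot3 at col 0 lands with bottom-row=0; cleared 0 line(s) (total 0); column heights now [3 2 0 4 4 4], max=4
Drop 4: S rot0 at col 2 lands with bottom-row=4; cleared 0 line(s) (total 0); column heights now [3 2 5 6 6 4], max=6
Drop 5: T rot1 at col 1 lands with bottom-row=4; cleared 0 line(s) (total 0); column heights now [3 7 6 6 6 4], max=7
Test piece I rot3 at col 1 (width 1): heights before test = [3 7 6 6 6 4]; fits = False

Answer: no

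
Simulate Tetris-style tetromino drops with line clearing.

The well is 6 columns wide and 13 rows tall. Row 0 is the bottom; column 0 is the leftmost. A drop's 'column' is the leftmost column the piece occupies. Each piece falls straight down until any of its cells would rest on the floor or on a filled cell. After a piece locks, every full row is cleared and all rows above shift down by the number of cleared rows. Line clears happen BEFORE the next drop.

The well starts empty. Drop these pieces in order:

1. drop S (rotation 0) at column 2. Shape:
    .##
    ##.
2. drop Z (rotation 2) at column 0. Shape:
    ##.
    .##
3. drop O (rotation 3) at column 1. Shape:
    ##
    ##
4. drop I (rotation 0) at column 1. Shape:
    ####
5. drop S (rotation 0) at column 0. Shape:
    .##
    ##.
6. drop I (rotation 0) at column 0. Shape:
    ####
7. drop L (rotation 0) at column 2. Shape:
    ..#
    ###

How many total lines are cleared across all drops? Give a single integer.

Answer: 0

Derivation:
Drop 1: S rot0 at col 2 lands with bottom-row=0; cleared 0 line(s) (total 0); column heights now [0 0 1 2 2 0], max=2
Drop 2: Z rot2 at col 0 lands with bottom-row=1; cleared 0 line(s) (total 0); column heights now [3 3 2 2 2 0], max=3
Drop 3: O rot3 at col 1 lands with bottom-row=3; cleared 0 line(s) (total 0); column heights now [3 5 5 2 2 0], max=5
Drop 4: I rot0 at col 1 lands with bottom-row=5; cleared 0 line(s) (total 0); column heights now [3 6 6 6 6 0], max=6
Drop 5: S rot0 at col 0 lands with bottom-row=6; cleared 0 line(s) (total 0); column heights now [7 8 8 6 6 0], max=8
Drop 6: I rot0 at col 0 lands with bottom-row=8; cleared 0 line(s) (total 0); column heights now [9 9 9 9 6 0], max=9
Drop 7: L rot0 at col 2 lands with bottom-row=9; cleared 0 line(s) (total 0); column heights now [9 9 10 10 11 0], max=11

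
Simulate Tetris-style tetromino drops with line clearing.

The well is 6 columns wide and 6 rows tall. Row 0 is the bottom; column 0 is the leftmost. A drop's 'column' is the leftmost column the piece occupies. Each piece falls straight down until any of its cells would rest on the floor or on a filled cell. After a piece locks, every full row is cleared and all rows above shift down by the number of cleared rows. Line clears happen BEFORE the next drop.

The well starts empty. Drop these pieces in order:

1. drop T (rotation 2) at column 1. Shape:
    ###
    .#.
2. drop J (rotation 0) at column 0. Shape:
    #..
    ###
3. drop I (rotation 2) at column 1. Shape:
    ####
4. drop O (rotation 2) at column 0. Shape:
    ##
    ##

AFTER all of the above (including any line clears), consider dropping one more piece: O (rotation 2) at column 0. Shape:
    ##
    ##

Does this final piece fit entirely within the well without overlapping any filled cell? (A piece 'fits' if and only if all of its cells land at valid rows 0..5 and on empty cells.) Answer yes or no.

Drop 1: T rot2 at col 1 lands with bottom-row=0; cleared 0 line(s) (total 0); column heights now [0 2 2 2 0 0], max=2
Drop 2: J rot0 at col 0 lands with bottom-row=2; cleared 0 line(s) (total 0); column heights now [4 3 3 2 0 0], max=4
Drop 3: I rot2 at col 1 lands with bottom-row=3; cleared 0 line(s) (total 0); column heights now [4 4 4 4 4 0], max=4
Drop 4: O rot2 at col 0 lands with bottom-row=4; cleared 0 line(s) (total 0); column heights now [6 6 4 4 4 0], max=6
Test piece O rot2 at col 0 (width 2): heights before test = [6 6 4 4 4 0]; fits = False

Answer: no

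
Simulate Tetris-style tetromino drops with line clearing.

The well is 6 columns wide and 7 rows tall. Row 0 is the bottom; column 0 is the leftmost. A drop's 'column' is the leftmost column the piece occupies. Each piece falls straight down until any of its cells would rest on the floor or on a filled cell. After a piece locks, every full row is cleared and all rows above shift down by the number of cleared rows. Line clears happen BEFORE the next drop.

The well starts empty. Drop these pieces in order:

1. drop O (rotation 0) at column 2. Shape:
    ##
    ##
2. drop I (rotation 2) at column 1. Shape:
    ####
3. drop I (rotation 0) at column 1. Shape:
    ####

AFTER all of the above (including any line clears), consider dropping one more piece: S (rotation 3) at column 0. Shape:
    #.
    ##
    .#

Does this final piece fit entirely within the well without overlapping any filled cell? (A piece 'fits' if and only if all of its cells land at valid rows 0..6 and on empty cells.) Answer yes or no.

Drop 1: O rot0 at col 2 lands with bottom-row=0; cleared 0 line(s) (total 0); column heights now [0 0 2 2 0 0], max=2
Drop 2: I rot2 at col 1 lands with bottom-row=2; cleared 0 line(s) (total 0); column heights now [0 3 3 3 3 0], max=3
Drop 3: I rot0 at col 1 lands with bottom-row=3; cleared 0 line(s) (total 0); column heights now [0 4 4 4 4 0], max=4
Test piece S rot3 at col 0 (width 2): heights before test = [0 4 4 4 4 0]; fits = True

Answer: yes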